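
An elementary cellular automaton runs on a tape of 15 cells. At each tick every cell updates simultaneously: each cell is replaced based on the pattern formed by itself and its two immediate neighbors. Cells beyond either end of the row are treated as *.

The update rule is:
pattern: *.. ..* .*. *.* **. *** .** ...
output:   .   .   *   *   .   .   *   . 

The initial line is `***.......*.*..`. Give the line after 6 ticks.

..........*....

tick 1: ..........***..
tick 2: ..........*....
tick 3: ..........*....  (fixed point — unchanged through tick 6)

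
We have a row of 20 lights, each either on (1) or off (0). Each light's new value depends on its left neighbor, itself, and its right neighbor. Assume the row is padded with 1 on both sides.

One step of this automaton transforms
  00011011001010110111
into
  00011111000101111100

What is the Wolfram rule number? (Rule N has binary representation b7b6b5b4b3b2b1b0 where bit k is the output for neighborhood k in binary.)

position 18: 111 → 0  (bit 7 = 0)
position 4: 110 → 1  (bit 6 = 1)
position 5: 101 → 1  (bit 5 = 1)
position 0: 100 → 0  (bit 4 = 0)
position 3: 011 → 1  (bit 3 = 1)
position 10: 010 → 0  (bit 2 = 0)
position 2: 001 → 0  (bit 1 = 0)
position 1: 000 → 0  (bit 0 = 0)
bits b7..b0 = 01101000 = 104

104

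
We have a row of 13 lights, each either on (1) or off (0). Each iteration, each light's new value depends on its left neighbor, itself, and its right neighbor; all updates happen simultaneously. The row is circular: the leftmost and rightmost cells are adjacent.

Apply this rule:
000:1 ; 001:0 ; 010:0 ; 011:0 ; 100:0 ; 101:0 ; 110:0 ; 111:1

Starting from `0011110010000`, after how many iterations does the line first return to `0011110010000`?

iteration 1: 1001100000111
iteration 2: 0000001110011
iteration 3: 0111100100000
iteration 4: 0011000001111
iteration 5: 0000011100110
iteration 6: 1111001000000
iteration 7: 0110000011110
iteration 8: 0000111001100
iteration 9: 1110010000001
iteration 10: 1100000111100
iteration 11: 0001110011000
iteration 12: 1100100000011
iteration 13: 1000001111001
iteration 14: 0011100110000
iteration 15: 1001000000111
iteration 16: 0000011110011
iteration 17: 0111001100000
iteration 18: 0010000001111
iteration 19: 0000111100110
iteration 20: 1110011000000
iteration 21: 0100000011110
iteration 22: 0001111001100
iteration 23: 1100110000001
iteration 24: 1000000111100
iteration 25: 0011110011000
iteration 26: 1001100000011
iteration 27: 0000001111001
iteration 28: 0111100110000
iteration 29: 0011000000111
iteration 30: 0000011110010
iteration 31: 1111001100000
iteration 32: 0110000001110
iteration 33: 0000111100100
iteration 34: 1110011000001
iteration 35: 1100000011100
iteration 36: 0001111001000
iteration 37: 1100110000011
iteration 38: 1000000111001
iteration 39: 0011110010000

39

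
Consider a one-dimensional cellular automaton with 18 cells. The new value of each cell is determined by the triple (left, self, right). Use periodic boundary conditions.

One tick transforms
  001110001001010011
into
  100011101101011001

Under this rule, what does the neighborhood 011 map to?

0

At position 2 the neighborhood is 011; the next row has 0 there.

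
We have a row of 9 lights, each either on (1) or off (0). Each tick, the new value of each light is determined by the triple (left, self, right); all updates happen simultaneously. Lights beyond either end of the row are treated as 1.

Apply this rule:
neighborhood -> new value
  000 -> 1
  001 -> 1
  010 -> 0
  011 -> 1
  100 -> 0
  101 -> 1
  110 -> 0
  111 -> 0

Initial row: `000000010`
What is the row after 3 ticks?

000111110

011111101
110000011
000111110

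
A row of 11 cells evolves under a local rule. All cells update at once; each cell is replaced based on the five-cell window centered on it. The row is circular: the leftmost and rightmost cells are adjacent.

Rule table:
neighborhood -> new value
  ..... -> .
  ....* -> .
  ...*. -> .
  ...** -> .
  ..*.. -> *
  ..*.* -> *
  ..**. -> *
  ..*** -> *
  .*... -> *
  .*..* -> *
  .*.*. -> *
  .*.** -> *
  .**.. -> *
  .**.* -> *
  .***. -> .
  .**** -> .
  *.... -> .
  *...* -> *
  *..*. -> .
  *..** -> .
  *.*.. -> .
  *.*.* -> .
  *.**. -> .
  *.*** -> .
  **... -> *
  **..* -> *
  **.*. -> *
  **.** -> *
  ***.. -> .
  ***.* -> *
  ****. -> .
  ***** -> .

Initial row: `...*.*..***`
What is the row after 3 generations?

..**.**.*.*

**.**.*.*..
***.**.*.*.
..**.**.*.*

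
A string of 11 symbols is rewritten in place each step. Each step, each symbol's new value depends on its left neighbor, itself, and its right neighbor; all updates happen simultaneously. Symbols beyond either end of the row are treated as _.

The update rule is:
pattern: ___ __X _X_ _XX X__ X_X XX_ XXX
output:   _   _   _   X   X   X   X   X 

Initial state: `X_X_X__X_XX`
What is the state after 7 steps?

_____XXXXXX

_X_X_X__XXX
__X_X_X_XXX
___X_X_XXXX
____X_XXXXX
_____XXXXXX
_____XXXXXX  (fixed point — unchanged through step 7)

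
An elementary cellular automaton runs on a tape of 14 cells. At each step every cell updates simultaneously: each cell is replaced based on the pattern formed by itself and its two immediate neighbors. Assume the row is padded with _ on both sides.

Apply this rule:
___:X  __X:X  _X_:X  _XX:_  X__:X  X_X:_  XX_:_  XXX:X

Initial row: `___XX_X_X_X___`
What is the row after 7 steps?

XXX___X_X_XXXX
_X_XXXX_X__XX_
XX__XX__XXX__X
__XX__XX_X_XXX
XX__XX___X__X_
__XX__XXXXXXXX
XX__XX_XXXXXX_

XX__XX_XXXXXX_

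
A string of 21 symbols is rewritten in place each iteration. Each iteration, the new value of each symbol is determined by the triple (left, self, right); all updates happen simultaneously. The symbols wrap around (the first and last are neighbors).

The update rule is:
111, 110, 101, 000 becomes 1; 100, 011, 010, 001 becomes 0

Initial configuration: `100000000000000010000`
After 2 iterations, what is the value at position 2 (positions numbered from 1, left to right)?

iteration 1: 001111111111111000110
iteration 2: 100111111111111010010
position 2 holds 0

0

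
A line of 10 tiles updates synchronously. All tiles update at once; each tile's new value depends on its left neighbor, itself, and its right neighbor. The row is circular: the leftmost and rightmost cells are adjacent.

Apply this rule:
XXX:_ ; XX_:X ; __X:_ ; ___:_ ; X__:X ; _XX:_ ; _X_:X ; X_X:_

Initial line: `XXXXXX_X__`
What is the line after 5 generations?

generation 1: _____X_XX_
generation 2: _____X__XX
generation 3: X____XX__X
generation 4: XX____XX__
generation 5: _XX____XX_

_XX____XX_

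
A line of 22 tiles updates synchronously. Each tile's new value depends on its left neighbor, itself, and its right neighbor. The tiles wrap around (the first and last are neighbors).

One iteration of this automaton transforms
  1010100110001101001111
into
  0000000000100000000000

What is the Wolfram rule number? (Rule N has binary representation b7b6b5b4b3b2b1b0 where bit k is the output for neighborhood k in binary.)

position 19: 111 → 0  (bit 7 = 0)
position 0: 110 → 0  (bit 6 = 0)
position 1: 101 → 0  (bit 5 = 0)
position 5: 100 → 0  (bit 4 = 0)
position 7: 011 → 0  (bit 3 = 0)
position 2: 010 → 0  (bit 2 = 0)
position 6: 001 → 0  (bit 1 = 0)
position 10: 000 → 1  (bit 0 = 1)
bits b7..b0 = 00000001 = 1

1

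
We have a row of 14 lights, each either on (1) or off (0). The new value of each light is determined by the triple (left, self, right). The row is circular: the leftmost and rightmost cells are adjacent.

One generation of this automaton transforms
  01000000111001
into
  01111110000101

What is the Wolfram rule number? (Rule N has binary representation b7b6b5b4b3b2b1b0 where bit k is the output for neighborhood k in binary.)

21

position 9: 111 → 0  (bit 7 = 0)
position 10: 110 → 0  (bit 6 = 0)
position 0: 101 → 0  (bit 5 = 0)
position 2: 100 → 1  (bit 4 = 1)
position 8: 011 → 0  (bit 3 = 0)
position 1: 010 → 1  (bit 2 = 1)
position 7: 001 → 0  (bit 1 = 0)
position 3: 000 → 1  (bit 0 = 1)
bits b7..b0 = 00010101 = 21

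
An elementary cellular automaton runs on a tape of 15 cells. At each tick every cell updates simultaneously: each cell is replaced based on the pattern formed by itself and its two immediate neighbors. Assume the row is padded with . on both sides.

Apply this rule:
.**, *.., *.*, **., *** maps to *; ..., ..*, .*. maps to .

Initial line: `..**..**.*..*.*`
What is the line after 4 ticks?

..**********.*.

..***.***.*..*.
..********.*..*
..*********.*..
..**********.*.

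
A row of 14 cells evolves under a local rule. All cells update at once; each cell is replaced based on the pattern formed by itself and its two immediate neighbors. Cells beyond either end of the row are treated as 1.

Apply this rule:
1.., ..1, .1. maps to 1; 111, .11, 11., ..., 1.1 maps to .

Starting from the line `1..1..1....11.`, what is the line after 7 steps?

step 1: .1111111..1...
step 2: ........1111.1
step 3: 1......1......
step 4: .1....111....1
step 5: .11..1...1..1.
step 6: ...1111.11111.
step 7: 1.1...........

1.1...........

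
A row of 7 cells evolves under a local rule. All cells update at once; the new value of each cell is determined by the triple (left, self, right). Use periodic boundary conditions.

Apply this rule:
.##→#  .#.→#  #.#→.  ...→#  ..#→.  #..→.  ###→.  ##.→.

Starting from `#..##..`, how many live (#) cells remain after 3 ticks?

#..#...
#..#.#.
#..#.#.
count of #: 3

3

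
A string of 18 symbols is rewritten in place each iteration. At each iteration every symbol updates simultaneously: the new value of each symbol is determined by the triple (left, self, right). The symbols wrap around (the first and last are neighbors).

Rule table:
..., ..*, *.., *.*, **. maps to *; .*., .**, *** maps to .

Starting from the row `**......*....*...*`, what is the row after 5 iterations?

******.****.***..*

.*******.****.***.
*......**...**..**
*******.****.***..
......**...**..***
******.****.***..*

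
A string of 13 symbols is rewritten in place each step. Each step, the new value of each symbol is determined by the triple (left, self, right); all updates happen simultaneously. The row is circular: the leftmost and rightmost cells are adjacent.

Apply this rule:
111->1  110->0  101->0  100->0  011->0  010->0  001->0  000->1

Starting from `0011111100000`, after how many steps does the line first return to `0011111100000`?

step 1: 1001111001111
step 2: 0000110000111
step 3: 0110000110010
step 4: 0000110000000
step 5: 1110000111111
step 6: 1100110011111
step 7: 1000000001111
step 8: 0011111100111
step 9: 0001111000010
step 10: 1100110011000
step 11: 0000000000010
step 12: 1111111111000
step 13: 0111111110010
step 14: 0011111100000

14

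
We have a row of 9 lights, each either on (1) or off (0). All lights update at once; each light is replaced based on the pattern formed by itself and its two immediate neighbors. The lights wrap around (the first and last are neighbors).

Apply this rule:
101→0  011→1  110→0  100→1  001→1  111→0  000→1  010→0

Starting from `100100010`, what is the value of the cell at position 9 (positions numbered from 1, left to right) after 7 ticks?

1

011011100
110010011
001101110
111001001
000110111
111100100
100011011
position 9 holds 1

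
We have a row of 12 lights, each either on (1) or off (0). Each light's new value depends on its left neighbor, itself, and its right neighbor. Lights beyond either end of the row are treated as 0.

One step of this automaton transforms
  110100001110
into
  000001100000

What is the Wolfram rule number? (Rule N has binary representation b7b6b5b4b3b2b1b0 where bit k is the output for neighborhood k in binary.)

1

position 9: 111 → 0  (bit 7 = 0)
position 1: 110 → 0  (bit 6 = 0)
position 2: 101 → 0  (bit 5 = 0)
position 4: 100 → 0  (bit 4 = 0)
position 0: 011 → 0  (bit 3 = 0)
position 3: 010 → 0  (bit 2 = 0)
position 7: 001 → 0  (bit 1 = 0)
position 5: 000 → 1  (bit 0 = 1)
bits b7..b0 = 00000001 = 1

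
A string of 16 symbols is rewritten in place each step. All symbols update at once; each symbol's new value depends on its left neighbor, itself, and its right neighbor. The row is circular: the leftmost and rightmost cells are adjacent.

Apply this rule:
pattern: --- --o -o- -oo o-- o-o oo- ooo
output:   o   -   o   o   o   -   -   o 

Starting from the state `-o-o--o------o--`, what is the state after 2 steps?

-o-o--ooooo--oo-

-o-oo-oooooo-ooo
-o-o--ooooo--oo-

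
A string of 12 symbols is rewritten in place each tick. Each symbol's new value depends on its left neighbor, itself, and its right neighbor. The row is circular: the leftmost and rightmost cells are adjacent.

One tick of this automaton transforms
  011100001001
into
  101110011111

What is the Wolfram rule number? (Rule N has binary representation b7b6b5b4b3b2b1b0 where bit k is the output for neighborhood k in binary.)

position 2: 111 → 1  (bit 7 = 1)
position 3: 110 → 1  (bit 6 = 1)
position 0: 101 → 1  (bit 5 = 1)
position 4: 100 → 1  (bit 4 = 1)
position 1: 011 → 0  (bit 3 = 0)
position 8: 010 → 1  (bit 2 = 1)
position 7: 001 → 1  (bit 1 = 1)
position 5: 000 → 0  (bit 0 = 0)
bits b7..b0 = 11110110 = 246

246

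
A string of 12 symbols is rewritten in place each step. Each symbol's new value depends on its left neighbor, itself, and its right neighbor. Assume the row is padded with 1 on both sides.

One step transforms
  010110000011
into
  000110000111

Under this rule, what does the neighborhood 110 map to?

1

At position 4 the neighborhood is 110; the next row has 1 there.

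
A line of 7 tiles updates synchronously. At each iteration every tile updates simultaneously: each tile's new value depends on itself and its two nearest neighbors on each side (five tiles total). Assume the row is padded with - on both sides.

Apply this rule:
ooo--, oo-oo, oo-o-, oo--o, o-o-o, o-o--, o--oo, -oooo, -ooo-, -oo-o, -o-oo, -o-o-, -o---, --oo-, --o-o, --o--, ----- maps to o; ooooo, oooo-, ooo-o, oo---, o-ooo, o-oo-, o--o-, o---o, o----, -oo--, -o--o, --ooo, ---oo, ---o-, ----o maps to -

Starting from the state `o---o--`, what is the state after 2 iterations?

oo--oo-
o-ooo--

o-ooo--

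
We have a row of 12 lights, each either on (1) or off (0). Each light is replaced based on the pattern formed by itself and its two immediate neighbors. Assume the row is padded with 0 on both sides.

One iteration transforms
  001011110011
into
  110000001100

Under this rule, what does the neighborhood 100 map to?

At position 8 the neighborhood is 100; the next row has 1 there.

1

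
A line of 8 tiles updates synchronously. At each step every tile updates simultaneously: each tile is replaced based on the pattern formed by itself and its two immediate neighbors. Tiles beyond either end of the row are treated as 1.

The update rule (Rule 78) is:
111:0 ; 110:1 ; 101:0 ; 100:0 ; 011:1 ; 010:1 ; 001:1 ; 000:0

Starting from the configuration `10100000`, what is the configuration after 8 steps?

10101010

step 1: 10100001
step 2: 10100011
step 3: 10100110
step 4: 10101110
step 5: 10101010
step 6: 10101010  (fixed point — unchanged through step 8)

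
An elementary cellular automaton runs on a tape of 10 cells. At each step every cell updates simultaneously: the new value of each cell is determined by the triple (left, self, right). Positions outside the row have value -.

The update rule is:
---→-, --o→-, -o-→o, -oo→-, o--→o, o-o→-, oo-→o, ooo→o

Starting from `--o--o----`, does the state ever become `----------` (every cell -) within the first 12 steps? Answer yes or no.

no

step 1: --oo-oo---
step 2: ---o--oo--
step 3: ---oo--oo-
step 4: ----oo--oo
step 5: -----oo--o
step 6: ------oo-o
step 7: -------o-o
step 8: -------o-o  (fixed point — unchanged through step 12)
step 12 is -------o-o, still not uniform -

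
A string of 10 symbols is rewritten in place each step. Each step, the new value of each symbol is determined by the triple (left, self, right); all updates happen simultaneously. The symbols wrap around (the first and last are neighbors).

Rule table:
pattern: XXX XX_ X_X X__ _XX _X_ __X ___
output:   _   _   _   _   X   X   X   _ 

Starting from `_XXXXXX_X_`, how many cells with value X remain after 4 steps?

step 1: XX______X_
step 2: X______XX_
step 3: X_____XX__
step 4: X____XX__X
count of X: 4

4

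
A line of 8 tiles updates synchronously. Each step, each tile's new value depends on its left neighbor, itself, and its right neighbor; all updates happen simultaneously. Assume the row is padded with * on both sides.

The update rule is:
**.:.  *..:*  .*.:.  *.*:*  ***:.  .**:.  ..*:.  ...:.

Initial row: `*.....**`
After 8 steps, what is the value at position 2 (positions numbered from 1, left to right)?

.

.*......
*.*.....
.*.*....
*.*.*...
.*.*.*..
*.*.*.*.
.*.*.*.*
*.*.*.*.
position 2 holds .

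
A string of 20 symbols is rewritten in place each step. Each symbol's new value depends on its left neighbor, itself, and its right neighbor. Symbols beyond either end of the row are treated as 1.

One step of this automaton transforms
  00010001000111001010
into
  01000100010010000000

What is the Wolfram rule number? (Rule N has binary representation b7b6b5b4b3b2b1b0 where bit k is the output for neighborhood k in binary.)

position 12: 111 → 1  (bit 7 = 1)
position 13: 110 → 0  (bit 6 = 0)
position 17: 101 → 0  (bit 5 = 0)
position 0: 100 → 0  (bit 4 = 0)
position 11: 011 → 0  (bit 3 = 0)
position 3: 010 → 0  (bit 2 = 0)
position 2: 001 → 0  (bit 1 = 0)
position 1: 000 → 1  (bit 0 = 1)
bits b7..b0 = 10000001 = 129

129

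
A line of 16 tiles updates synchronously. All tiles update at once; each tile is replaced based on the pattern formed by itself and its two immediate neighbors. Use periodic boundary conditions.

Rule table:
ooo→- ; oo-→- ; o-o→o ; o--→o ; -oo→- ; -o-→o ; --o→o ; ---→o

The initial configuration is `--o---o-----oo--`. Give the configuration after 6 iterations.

------------oo--

oooooooooooo--oo
------------oo--
oooooooooooo--oo  (repeats iteration 1; period 2)
iteration 6: ------------oo--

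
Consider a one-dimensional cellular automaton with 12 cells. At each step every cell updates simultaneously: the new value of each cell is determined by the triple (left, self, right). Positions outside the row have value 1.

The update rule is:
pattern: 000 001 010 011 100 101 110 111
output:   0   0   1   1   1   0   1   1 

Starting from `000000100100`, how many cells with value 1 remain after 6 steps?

9

100000110110
110000110110
111000110110
111100110110
111110110110
111110110110
count of 1: 9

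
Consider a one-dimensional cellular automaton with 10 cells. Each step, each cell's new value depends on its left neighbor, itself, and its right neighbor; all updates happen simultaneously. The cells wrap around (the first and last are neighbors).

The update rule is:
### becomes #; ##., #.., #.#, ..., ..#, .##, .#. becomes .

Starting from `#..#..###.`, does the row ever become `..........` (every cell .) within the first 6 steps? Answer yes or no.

step 1: .......#..
step 2: ..........
all cells are . at step 2

yes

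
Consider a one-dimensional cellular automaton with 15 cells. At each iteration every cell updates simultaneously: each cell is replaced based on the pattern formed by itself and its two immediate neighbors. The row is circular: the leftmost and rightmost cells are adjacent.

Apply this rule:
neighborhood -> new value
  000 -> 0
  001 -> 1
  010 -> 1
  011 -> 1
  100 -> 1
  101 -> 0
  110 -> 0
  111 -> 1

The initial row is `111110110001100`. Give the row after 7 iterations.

110011001111100

111100101011011
111011101010011
110011001011111
101110111011111
001100110011111
111011101111110
110011001111100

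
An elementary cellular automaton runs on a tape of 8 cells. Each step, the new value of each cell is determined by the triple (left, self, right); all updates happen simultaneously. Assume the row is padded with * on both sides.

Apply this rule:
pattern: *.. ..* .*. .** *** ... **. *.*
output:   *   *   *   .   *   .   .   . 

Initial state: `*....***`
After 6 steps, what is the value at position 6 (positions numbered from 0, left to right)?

*

.*..*.**
.****..*
..**.**.
**......
*.*....*
..**..*.
position 6 holds *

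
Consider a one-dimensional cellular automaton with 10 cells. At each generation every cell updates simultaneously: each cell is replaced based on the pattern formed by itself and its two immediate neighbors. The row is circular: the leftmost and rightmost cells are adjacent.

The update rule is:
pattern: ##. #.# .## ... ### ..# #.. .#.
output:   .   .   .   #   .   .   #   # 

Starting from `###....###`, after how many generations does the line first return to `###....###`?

20

...###....
##....####
..###.....
#....#####
.###......
....######
###.......
...######.
##.......#
..######..
#.......##
.######...
.......###
######....
......###.
#####....#
.....###..
####....##
....###...
###....###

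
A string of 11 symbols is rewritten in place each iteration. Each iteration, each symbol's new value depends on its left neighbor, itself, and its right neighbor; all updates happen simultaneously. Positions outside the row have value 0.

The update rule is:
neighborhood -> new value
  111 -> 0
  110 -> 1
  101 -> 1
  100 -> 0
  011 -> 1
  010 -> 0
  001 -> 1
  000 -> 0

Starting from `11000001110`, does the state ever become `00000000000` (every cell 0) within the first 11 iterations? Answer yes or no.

11000011010
11000111100
11001100100
11011101000
11110110000
10011110000
00110010000
01110100000
11011000000
11111000000
10001000000
iteration 11 is 10001000000, still not uniform 0

no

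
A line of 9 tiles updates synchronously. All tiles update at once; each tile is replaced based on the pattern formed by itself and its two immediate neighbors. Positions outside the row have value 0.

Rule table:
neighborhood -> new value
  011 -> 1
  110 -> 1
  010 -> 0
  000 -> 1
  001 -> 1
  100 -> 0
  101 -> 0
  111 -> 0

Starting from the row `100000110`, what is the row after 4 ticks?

000010101

001111110
111000010
101011100
000010101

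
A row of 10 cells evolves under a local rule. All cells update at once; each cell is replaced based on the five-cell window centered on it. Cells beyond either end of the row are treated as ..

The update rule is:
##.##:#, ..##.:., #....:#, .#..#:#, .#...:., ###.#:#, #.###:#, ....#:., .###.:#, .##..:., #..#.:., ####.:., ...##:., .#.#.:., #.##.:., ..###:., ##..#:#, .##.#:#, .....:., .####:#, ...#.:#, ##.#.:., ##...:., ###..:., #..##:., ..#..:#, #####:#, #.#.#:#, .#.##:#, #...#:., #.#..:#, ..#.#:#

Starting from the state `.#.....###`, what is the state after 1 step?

##.#....#.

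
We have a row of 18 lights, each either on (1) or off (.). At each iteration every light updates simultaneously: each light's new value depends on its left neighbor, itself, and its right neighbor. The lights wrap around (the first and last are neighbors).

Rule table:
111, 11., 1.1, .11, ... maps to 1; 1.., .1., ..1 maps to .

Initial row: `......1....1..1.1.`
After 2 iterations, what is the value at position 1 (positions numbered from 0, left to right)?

11111...11.....1..
11111.1.11.111....
position 1 holds 1

1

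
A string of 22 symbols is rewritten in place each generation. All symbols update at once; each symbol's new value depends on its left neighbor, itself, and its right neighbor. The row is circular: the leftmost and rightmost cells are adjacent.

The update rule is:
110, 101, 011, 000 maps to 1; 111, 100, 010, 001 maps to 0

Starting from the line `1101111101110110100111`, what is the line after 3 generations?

0111000111011111000100
0101010101110001010001
1010101011010100100100

1010101011010100100100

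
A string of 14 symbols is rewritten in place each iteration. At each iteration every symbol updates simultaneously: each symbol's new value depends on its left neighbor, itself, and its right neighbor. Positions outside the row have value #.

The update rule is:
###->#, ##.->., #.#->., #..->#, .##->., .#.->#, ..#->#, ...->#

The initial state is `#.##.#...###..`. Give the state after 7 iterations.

.....####.#.##
#####.##..#..#
####....#####.
###.####.###..
##...##...#.##
#.###..####..#
...#.##.##.##.

...#.##.##.##.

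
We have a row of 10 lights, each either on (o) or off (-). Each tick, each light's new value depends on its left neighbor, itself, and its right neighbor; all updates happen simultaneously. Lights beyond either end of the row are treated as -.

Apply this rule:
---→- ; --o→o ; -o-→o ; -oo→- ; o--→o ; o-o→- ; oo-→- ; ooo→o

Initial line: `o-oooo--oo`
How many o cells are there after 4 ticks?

6

o--oo-oo--
ooo-----o-
-o-o---ooo
oo-oo-o-o-
count of o: 6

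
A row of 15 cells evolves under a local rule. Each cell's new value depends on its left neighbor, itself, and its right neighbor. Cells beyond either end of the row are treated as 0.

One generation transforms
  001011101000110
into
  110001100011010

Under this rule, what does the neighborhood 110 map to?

At position 6 the neighborhood is 110; the next row has 1 there.

1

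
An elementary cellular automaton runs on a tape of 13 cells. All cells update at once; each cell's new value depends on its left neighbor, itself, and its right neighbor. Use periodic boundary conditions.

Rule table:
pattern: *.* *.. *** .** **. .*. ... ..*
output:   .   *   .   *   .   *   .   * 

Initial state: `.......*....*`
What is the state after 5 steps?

*..********..

*.....***..**
.*...**..***.
***.**.***..*
....*..*..***
*..********..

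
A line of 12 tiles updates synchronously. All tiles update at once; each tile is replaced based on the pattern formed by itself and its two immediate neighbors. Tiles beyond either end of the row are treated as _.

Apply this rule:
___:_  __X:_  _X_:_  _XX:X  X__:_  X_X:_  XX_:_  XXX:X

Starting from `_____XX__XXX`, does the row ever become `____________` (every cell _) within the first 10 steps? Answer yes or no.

step 1: _____X___XX_
step 2: _________X__
step 3: ____________
all cells are _ at step 3

yes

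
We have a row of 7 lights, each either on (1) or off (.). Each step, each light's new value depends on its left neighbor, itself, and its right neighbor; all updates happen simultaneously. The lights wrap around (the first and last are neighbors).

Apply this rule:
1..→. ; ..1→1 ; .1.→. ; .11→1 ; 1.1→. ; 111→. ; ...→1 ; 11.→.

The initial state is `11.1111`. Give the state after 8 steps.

11..111

step 1: ...1...
step 2: 111..11
step 3: ....11.
step 4: 11111..
step 5: 1.....1
step 6: ..11111
step 7: .11....
step 8: 11..111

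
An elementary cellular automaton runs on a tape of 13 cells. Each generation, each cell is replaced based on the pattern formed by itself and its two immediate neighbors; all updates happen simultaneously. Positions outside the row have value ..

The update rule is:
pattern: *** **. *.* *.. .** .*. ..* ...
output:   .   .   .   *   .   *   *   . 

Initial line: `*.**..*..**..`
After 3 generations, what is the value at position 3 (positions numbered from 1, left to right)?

.

generation 1: *...*****..*.
generation 2: **.*.....****
generation 3: ...**...*....
position 3 holds .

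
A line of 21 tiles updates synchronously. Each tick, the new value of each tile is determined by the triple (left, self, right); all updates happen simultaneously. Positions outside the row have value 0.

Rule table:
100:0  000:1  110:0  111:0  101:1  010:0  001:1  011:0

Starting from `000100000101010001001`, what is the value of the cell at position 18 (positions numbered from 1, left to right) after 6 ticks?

0

111001111010100110010
000010000101001000100
111100111010010011001
000001000100100100010
111110011001001001100
000000100010010010001
position 18 holds 0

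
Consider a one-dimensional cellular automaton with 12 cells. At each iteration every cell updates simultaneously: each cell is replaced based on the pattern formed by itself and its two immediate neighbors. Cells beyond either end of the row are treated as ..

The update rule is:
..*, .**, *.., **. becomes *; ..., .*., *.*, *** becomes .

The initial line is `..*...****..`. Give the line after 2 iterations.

.*.*.**..**.
*....*******

*....*******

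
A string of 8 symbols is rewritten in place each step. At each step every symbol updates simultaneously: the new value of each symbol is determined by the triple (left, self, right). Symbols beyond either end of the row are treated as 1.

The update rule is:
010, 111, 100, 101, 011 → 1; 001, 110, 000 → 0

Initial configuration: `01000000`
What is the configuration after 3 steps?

10111000

11100000
11010000
10111000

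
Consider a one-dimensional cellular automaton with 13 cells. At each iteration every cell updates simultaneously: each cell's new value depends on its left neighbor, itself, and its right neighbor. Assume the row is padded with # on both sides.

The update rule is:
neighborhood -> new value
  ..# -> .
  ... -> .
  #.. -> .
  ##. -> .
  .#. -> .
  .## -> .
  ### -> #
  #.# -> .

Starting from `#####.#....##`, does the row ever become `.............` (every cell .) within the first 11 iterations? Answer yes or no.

yes

####........#
###..........
##...........
#............
.............
all cells are . at iteration 5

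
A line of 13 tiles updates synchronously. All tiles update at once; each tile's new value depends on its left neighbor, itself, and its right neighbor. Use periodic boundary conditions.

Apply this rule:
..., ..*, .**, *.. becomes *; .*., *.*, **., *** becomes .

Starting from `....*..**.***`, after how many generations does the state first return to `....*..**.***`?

26

****.***..*..
*....*..**.**
.****.***..*.
**....*..**.*
..****.***..*
***....*..**.
*..****.***..
.***....*..**
.*..****.***.
*.***....*..*
..*..****.***
**.***....*..
*..*..****.**
.**.***....*.
**..*..****.*
..**.***....*
***..*..****.
*..**.***....
.***..*..****
.*..**.***...
*.***..*..***
..*..**.***..
**.***..*..**
...*..**.***.
***.***..*..*
....*..**.***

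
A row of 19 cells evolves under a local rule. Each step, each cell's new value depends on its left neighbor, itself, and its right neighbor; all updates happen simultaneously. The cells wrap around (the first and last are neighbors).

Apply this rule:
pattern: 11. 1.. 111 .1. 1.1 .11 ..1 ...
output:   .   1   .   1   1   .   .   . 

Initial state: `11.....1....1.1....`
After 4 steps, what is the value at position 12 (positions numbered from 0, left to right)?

.

step 1: ..1....11...1111...
step 2: ..11.....1......1..
step 3: ....1....11.....11.
step 4: ....11.....1......1
position 12 holds .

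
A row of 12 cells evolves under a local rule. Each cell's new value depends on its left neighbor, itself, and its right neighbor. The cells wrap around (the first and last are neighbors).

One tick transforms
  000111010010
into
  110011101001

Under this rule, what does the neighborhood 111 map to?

1

At position 4 the neighborhood is 111; the next row has 1 there.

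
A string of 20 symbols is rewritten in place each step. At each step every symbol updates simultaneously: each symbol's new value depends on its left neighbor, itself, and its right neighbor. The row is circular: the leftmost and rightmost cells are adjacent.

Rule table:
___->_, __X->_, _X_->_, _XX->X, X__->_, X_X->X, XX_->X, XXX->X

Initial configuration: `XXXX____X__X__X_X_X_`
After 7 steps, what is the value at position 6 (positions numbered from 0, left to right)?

_

XXXX___________X_X_X
XXXX____________X_XX
XXXX_____________XXX
XXXX_____________XXX  (fixed point — unchanged through step 7)
position 6 holds _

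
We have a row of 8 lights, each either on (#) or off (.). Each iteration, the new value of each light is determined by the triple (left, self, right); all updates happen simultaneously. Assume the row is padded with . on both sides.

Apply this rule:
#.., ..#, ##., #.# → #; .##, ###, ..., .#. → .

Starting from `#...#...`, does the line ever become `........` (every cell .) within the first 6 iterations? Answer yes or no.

.#.#.#..
#.#.#.#.
.#.#.#.#
#.#.#.#.  (repeats iteration 2; period 2)
iteration 6: #.#.#.#.
iteration 6 is #.#.#.#., still not uniform .

no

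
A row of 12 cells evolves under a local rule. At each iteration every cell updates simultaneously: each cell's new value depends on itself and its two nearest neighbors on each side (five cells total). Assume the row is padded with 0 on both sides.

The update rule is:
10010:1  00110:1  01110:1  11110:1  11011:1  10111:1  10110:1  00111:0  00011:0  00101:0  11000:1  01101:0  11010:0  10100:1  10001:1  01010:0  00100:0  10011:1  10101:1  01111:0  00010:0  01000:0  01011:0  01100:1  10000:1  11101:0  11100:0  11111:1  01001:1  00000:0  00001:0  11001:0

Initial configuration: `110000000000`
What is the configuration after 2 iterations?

111100000000
001011000000

001011000000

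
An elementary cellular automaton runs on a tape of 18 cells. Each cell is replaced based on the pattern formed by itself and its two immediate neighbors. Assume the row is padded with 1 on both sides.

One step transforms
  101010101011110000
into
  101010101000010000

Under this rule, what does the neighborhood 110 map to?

1

At position 0 the neighborhood is 110; the next row has 1 there.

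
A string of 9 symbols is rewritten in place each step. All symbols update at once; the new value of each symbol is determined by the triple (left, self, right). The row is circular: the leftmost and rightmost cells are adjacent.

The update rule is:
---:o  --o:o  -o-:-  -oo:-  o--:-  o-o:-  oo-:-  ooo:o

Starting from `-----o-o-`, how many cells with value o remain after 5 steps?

4

ooooo----
-ooo--ooo
--o--o-o-
oo--o----
---o--ooo
count of o: 4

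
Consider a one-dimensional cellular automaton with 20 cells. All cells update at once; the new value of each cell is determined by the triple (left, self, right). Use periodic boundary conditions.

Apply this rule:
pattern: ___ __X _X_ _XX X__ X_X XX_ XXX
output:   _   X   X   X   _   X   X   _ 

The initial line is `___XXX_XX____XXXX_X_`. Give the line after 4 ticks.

tick 1: __XX_XXXX___XX__XXX_
tick 2: _XXXXX__X__XXX_XX_X_
tick 3: XX___X_XX_XX_XXXXXX_
tick 4: XX__XXXXXXXXXX____XX

XX__XXXXXXXXXX____XX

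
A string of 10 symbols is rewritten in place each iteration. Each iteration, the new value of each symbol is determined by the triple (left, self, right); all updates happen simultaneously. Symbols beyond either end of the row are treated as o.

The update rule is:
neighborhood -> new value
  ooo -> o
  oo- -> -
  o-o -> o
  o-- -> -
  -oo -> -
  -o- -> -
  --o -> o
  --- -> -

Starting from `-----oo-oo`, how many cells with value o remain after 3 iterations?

4

----o--o-o
---o--o-o-
--o--o-o-o
count of o: 4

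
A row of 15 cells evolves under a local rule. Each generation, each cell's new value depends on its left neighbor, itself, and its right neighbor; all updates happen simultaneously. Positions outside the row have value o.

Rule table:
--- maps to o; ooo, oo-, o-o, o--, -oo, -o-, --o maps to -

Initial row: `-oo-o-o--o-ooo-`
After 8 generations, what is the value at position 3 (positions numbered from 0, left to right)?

---------------
-ooooooooooooo-
---------------  (repeats generation 1; period 2)
generation 8: -ooooooooooooo-
position 3 holds o

o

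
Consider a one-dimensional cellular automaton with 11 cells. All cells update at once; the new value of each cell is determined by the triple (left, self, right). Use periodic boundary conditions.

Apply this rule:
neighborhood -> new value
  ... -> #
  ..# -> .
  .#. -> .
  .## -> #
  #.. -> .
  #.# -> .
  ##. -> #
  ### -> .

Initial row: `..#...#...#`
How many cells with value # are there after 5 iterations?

iteration 1: ....#...#..
iteration 2: ###...#...#
iteration 3: ..#.#...#.#
iteration 4: ......#....
iteration 5: #####...###
count of #: 8

8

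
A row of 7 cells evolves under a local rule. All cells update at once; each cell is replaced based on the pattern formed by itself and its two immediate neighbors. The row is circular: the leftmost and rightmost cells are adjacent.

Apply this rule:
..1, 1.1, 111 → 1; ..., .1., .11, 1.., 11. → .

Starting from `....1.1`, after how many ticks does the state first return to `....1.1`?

...1.1.
..1.1..
.1.1...
1.1....
.1....1
1....1.
....1.1

7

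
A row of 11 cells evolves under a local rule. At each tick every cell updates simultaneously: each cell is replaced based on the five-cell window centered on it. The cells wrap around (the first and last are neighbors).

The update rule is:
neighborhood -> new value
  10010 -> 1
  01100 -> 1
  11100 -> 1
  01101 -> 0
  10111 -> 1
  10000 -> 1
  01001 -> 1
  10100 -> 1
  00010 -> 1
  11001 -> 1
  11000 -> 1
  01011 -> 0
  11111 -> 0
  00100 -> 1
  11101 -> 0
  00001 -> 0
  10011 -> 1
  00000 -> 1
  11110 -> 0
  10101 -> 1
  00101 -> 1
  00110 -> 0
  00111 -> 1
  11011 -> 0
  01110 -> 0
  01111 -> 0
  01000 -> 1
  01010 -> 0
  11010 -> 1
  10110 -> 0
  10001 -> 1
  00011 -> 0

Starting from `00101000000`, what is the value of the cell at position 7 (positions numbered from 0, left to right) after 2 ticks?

0

01101111111
00001000000
position 7 holds 0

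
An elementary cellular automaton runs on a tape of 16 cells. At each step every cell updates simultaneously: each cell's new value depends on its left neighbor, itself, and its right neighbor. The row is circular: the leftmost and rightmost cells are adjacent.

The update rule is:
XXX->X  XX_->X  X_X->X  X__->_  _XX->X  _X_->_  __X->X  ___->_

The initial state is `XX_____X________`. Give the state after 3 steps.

XX____X________X
XX___X________XX
XX__X________XXX

XX__X________XXX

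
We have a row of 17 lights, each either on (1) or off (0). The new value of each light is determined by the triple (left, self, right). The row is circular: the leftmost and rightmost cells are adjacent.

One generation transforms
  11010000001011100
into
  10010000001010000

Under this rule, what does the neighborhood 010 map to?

At position 3 the neighborhood is 010; the next row has 1 there.

1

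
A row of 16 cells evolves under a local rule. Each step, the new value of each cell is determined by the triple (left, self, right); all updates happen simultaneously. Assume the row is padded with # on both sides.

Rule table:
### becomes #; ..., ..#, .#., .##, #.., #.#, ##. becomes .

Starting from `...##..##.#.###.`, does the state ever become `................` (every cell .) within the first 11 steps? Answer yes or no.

yes

step 1: .............#..
step 2: ................
all cells are . at step 2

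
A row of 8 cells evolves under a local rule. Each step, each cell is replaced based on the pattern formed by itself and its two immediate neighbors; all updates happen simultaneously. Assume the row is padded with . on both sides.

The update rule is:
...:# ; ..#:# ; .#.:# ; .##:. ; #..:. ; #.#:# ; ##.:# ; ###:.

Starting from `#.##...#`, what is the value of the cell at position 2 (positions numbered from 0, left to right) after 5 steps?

.

##.#.###
.####..#
#...#.##
#.####.#
##...###
position 2 holds .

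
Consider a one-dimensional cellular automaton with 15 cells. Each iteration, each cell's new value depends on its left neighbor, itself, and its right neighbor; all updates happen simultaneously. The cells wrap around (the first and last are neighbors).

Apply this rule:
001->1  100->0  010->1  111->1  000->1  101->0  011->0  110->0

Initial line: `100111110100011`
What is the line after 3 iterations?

000011010001111

iteration 1: 001011100101101
iteration 2: 011001001100001
iteration 3: 000011010001111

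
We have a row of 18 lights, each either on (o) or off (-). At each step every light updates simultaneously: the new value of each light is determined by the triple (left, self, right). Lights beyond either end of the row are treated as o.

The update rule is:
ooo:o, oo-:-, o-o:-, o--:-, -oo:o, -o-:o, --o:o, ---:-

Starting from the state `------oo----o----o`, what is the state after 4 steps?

-----oo----oo---oo
----oo----oo---ooo
---oo----oo---oooo
--oo----oo---ooooo

--oo----oo---ooooo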